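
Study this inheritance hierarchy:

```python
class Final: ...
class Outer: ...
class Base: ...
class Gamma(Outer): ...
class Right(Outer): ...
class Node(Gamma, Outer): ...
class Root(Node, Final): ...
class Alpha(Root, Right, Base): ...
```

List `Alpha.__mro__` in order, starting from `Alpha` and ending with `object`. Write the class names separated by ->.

L[Alpha] = Alpha + merge(L[Root], L[Right], L[Base], [Root Right Base])
  take Root:  [Root Node Gamma Outer Final object] + [Right Outer object] + [Base object] + [Root Right Base]
  take Node:  [Node Gamma Outer Final object] + [Right Outer object] + [Base object] + [Right Base]
  take Gamma:  [Gamma Outer Final object] + [Right Outer object] + [Base object] + [Right Base]
  take Right:  [Outer Final object] + [Right Outer object] + [Base object] + [Right Base]
  take Outer:  [Outer Final object] + [Outer object] + [Base object] + [Base]
  take Final:  [Final object] + [object] + [Base object] + [Base]
  take Base:  [object] + [object] + [Base object] + [Base]
  take object:  [object] + [object] + [object]

Alpha -> Root -> Node -> Gamma -> Right -> Outer -> Final -> Base -> object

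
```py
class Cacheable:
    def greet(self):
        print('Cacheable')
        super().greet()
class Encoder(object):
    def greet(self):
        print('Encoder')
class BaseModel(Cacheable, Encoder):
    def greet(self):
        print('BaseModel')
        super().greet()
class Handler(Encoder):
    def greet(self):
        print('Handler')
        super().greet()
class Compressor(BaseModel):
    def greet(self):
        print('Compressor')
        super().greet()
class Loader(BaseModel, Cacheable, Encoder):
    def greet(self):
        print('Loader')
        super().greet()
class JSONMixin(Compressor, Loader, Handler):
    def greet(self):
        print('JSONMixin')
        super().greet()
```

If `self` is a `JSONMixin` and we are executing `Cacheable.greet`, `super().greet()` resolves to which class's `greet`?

Handler

L[JSONMixin] = JSONMixin + merge(L[Compressor], L[Loader], L[Handler], [Compressor Loader Handler])
  take Compressor:  [Compressor BaseModel Cacheable Encoder object] + [Loader BaseModel Cacheable Encoder object] + [Handler Encoder object] + [Compressor Loader Handler]
  take Loader:  [BaseModel Cacheable Encoder object] + [Loader BaseModel Cacheable Encoder object] + [Handler Encoder object] + [Loader Handler]
  take BaseModel:  [BaseModel Cacheable Encoder object] + [BaseModel Cacheable Encoder object] + [Handler Encoder object] + [Handler]
  take Cacheable:  [Cacheable Encoder object] + [Cacheable Encoder object] + [Handler Encoder object] + [Handler]
  take Handler:  [Encoder object] + [Encoder object] + [Handler Encoder object] + [Handler]
  take Encoder:  [Encoder object] + [Encoder object] + [Encoder object]
  take object:  [object] + [object] + [object]
MRO: JSONMixin Compressor Loader BaseModel Cacheable Handler Encoder object
super() in Cacheable.greet on a JSONMixin instance goes to the class after Cacheable in JSONMixin's MRO: Handler.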